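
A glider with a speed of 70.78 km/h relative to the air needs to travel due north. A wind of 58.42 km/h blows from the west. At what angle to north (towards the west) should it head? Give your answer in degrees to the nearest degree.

The wind pushes perpendicular to the desired track; the heading must have a component into the wind equal to 58.42 km/h: 70.78 sin θ = 58.42.
sin θ = 0.8254, so θ = 55.626°.

56°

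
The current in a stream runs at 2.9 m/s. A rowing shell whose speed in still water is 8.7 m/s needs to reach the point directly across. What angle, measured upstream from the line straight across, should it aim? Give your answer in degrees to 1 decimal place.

To cancel the current, the upstream component of the rowing shell's velocity must equal the flow: 8.7 sin θ = 2.9.
sin θ = 2.9 / 8.7 = 0.3333.
θ = arcsin(0.3333) = 19.471°.

19.5°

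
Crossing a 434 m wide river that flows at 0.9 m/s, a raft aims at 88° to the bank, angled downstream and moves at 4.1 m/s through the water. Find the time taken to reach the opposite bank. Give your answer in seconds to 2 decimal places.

105.92 s

The component of the raft's velocity perpendicular to the bank is 4.1 × sin 88° = 4.098 m/s.
The current is parallel to the bank, so it does not affect the crossing time.
Time = 434 / 4.098 = 105.918 s.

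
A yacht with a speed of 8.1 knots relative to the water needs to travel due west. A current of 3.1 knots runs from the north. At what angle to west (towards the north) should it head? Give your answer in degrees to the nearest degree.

23°

The current pushes perpendicular to the desired track; the heading must have a component into the current equal to 3.1 knots: 8.1 sin θ = 3.1.
sin θ = 0.3827, so θ = 22.502°.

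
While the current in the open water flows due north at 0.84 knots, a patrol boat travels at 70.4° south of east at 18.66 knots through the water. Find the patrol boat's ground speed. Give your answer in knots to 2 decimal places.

17.87 knots

Taking east as x and north as y: velocity relative to the water = (6.260, -17.579) knots; the water relative to ground = (0.000, 0.840) knots.
Velocity relative to ground = (6.260, -17.579) + (0.000, 0.840) = (6.260, -16.739) knots.
Speed = |(6.260, -16.739)| = 17.871 knots.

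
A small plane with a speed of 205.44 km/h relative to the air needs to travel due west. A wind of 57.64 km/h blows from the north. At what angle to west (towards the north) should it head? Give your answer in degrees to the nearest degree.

The wind pushes perpendicular to the desired track; the heading must have a component into the wind equal to 57.64 km/h: 205.44 sin θ = 57.64.
sin θ = 0.2806, so θ = 16.294°.

16°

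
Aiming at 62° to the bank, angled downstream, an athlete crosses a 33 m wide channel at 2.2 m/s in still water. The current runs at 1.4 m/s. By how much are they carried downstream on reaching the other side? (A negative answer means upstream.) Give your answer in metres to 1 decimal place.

Perpendicular speed = 1.942 m/s; crossing time = 33 / 1.942 = 16.989 s.
Net downstream speed = 2.433 m/s.
Drift = 2.433 × 16.989 = 41.330 m (downstream).

41.3 m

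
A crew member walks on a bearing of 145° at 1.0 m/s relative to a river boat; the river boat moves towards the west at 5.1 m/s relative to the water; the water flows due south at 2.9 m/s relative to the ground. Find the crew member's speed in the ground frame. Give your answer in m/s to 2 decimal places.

5.86 m/s

In east/north components (m/s): crew member relative to river boat = (0.574, -0.819); river boat relative to water = (-5.100, 0.000); water relative to ground = (0.000, -2.900).
Sum = (-4.526, -3.719) m/s.
Speed = |(-4.526, -3.719)| = 5.858 m/s.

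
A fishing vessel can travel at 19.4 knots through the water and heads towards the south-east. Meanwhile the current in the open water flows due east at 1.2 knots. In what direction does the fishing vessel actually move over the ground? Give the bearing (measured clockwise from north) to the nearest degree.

133°

Taking east as x and north as y: velocity relative to the water = (13.718, -13.718) knots; the water relative to ground = (1.200, 0.000) knots.
Velocity relative to ground = (13.718, -13.718) + (1.200, 0.000) = (14.918, -13.718) knots.
Bearing = atan2(14.92, -13.72) = 132.60° clockwise from north.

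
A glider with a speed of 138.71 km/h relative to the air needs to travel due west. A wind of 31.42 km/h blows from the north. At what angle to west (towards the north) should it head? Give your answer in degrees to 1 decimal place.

13.1°

The wind pushes perpendicular to the desired track; the heading must have a component into the wind equal to 31.42 km/h: 138.71 sin θ = 31.42.
sin θ = 0.2265, so θ = 13.092°.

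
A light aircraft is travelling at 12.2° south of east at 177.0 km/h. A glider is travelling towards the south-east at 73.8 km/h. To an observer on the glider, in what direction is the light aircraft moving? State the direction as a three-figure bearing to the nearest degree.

Taking east as x and north as y: light aircraft velocity = (173.003, -37.404) km/h; glider velocity = (52.184, -52.184) km/h.
Velocity of light aircraft relative to glider = (173.003, -37.404) − (52.184, -52.184) = (120.818, 14.780) km/h.
Bearing = atan2(120.82, 14.78) = 83.03° clockwise from north.

083°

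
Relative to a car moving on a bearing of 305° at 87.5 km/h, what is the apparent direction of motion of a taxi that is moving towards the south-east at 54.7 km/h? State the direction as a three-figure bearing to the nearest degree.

129°

Taking east as x and north as y: taxi velocity = (38.679, -38.679) km/h; car velocity = (-71.676, 50.188) km/h.
Velocity of taxi relative to car = (38.679, -38.679) − (-71.676, 50.188) = (110.355, -88.867) km/h.
Bearing = atan2(110.35, -88.87) = 128.84° clockwise from north.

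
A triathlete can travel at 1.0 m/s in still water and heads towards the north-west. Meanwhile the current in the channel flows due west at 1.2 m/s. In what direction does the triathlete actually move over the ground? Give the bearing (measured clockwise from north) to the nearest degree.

290°

Taking east as x and north as y: velocity relative to the water = (-0.707, 0.707) m/s; the water relative to ground = (-1.200, 0.000) m/s.
Velocity relative to ground = (-0.707, 0.707) + (-1.200, 0.000) = (-1.907, 0.707) m/s.
Bearing = atan2(-1.91, 0.71) = 290.34° clockwise from north.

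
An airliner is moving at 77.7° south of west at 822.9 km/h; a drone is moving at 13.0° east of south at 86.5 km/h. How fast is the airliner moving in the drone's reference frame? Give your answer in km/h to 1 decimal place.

745.6 km/h

Taking east as x and north as y: airliner velocity = (-175.303, -804.011) km/h; drone velocity = (19.458, -84.283) km/h.
Velocity of airliner relative to drone = (-175.303, -804.011) − (19.458, -84.283) = (-194.761, -719.728) km/h.
Magnitude = |(-194.761, -719.728)| = 745.614 km/h.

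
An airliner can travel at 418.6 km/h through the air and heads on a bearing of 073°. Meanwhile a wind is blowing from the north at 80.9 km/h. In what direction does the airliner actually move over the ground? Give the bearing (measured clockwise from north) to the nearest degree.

084°

Taking east as x and north as y: velocity relative to the air = (400.309, 122.387) km/h; the air relative to ground = (0.000, -80.900) km/h.
Velocity relative to ground = (400.309, 122.387) + (0.000, -80.900) = (400.309, 41.487) km/h.
Bearing = atan2(400.31, 41.49) = 84.08° clockwise from north.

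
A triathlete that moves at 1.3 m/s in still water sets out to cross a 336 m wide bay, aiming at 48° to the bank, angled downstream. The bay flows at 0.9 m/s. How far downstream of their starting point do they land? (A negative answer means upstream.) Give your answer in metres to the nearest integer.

Perpendicular speed = 0.966 m/s; crossing time = 336 / 0.966 = 347.794 s.
Net downstream speed = 1.770 m/s.
Drift = 1.770 × 347.794 = 615.551 m (downstream).

616 m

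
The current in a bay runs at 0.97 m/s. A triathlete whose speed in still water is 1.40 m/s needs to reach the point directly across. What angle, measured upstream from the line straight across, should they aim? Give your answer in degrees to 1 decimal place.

43.9°

To cancel the current, the upstream component of the triathlete's velocity must equal the flow: 1.40 sin θ = 0.97.
sin θ = 0.97 / 1.40 = 0.6929.
θ = arcsin(0.6929) = 43.857°.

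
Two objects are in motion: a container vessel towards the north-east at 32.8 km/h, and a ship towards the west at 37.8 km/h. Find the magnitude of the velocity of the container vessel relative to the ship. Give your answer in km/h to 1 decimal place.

65.3 km/h

Taking east as x and north as y: container vessel velocity = (23.193, 23.193) km/h; ship velocity = (-37.800, 0.000) km/h.
Velocity of container vessel relative to ship = (23.193, 23.193) − (-37.800, 0.000) = (60.993, 23.193) km/h.
Magnitude = |(60.993, 23.193)| = 65.254 km/h.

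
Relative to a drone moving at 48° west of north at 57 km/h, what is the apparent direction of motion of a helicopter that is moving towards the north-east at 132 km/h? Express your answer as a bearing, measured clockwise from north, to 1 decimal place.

Taking east as x and north as y: helicopter velocity = (93.338, 93.338) km/h; drone velocity = (-42.359, 38.140) km/h.
Velocity of helicopter relative to drone = (93.338, 93.338) − (-42.359, 38.140) = (135.697, 55.198) km/h.
Bearing = atan2(135.70, 55.20) = 67.86° clockwise from north.

067.9°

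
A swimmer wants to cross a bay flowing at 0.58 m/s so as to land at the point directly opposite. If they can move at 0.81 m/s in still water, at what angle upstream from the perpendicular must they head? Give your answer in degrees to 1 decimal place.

To cancel the current, the upstream component of the swimmer's velocity must equal the flow: 0.81 sin θ = 0.58.
sin θ = 0.58 / 0.81 = 0.7160.
θ = arcsin(0.7160) = 45.729°.

45.7°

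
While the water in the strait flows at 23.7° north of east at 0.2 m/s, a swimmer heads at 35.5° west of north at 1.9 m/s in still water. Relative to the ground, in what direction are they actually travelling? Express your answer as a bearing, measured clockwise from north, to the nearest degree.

Taking east as x and north as y: velocity relative to the water = (-1.103, 1.547) m/s; the water relative to ground = (0.183, 0.080) m/s.
Velocity relative to ground = (-1.103, 1.547) + (0.183, 0.080) = (-0.920, 1.627) m/s.
Bearing = atan2(-0.92, 1.63) = 330.51° clockwise from north.

331°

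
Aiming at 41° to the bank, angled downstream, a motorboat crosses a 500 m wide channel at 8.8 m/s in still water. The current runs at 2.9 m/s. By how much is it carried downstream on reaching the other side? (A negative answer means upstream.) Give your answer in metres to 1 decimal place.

Perpendicular speed = 5.773 m/s; crossing time = 500 / 5.773 = 86.605 s.
Net downstream speed = 9.541 m/s.
Drift = 9.541 × 86.605 = 826.340 m (downstream).

826.3 m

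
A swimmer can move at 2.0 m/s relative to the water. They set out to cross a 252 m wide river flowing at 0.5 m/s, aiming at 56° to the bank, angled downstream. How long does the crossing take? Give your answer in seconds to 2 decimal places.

The component of the swimmer's velocity perpendicular to the bank is 2.0 × sin 56° = 1.658 m/s.
Only the cross-stream component determines the crossing time; the current contributes nothing perpendicular to the bank.
Time = 252 / 1.658 = 151.983 s.

151.98 s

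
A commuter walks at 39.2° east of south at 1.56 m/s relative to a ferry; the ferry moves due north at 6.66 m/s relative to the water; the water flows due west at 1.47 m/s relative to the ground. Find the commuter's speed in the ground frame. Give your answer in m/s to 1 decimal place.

In east/north components (m/s): commuter relative to ferry = (0.986, -1.209); ferry relative to water = (0.000, 6.660); water relative to ground = (-1.470, 0.000).
Sum = (-0.484, 5.451) m/s.
Speed = |(-0.484, 5.451)| = 5.473 m/s.

5.5 m/s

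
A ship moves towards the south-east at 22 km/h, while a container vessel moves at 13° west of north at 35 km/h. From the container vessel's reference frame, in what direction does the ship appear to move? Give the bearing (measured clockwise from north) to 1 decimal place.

Taking east as x and north as y: ship velocity = (15.556, -15.556) km/h; container vessel velocity = (-7.873, 34.103) km/h.
Velocity of ship relative to container vessel = (15.556, -15.556) − (-7.873, 34.103) = (23.430, -49.659) km/h.
Bearing = atan2(23.43, -49.66) = 154.74° clockwise from north.

154.7°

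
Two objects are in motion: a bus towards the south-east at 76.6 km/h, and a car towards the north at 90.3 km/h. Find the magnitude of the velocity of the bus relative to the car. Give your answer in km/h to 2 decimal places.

154.28 km/h

Taking east as x and north as y: bus velocity = (54.164, -54.164) km/h; car velocity = (0.000, 90.300) km/h.
Velocity of bus relative to car = (54.164, -54.164) − (0.000, 90.300) = (54.164, -144.464) km/h.
Magnitude = |(54.164, -144.464)| = 154.285 km/h.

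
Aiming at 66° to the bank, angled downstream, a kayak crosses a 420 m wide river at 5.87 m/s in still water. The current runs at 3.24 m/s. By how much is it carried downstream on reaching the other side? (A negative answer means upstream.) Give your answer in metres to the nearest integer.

Perpendicular speed = 5.363 m/s; crossing time = 420 / 5.363 = 78.322 s.
Net downstream speed = 5.628 m/s.
Drift = 5.628 × 78.322 = 440.758 m (downstream).

441 m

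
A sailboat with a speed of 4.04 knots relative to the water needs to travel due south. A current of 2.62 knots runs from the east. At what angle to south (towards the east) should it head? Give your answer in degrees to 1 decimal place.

The current pushes perpendicular to the desired track; the heading must have a component into the current equal to 2.62 knots: 4.04 sin θ = 2.62.
sin θ = 0.6485, so θ = 40.430°.

40.4°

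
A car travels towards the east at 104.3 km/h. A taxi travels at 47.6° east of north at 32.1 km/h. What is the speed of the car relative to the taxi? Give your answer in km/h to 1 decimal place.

83.5 km/h

Taking east as x and north as y: car velocity = (104.300, 0.000) km/h; taxi velocity = (23.704, 21.645) km/h.
Velocity of car relative to taxi = (104.300, 0.000) − (23.704, 21.645) = (80.596, -21.645) km/h.
Magnitude = |(80.596, -21.645)| = 83.452 km/h.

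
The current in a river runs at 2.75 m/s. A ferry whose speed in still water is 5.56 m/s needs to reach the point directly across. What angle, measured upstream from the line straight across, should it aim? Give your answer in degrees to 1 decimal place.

29.6°

To cancel the current, the upstream component of the ferry's velocity must equal the flow: 5.56 sin θ = 2.75.
sin θ = 2.75 / 5.56 = 0.4946.
θ = arcsin(0.4946) = 29.644°.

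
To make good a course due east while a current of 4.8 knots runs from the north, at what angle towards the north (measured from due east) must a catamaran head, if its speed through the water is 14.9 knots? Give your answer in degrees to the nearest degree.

The current pushes perpendicular to the desired track; the heading must have a component into the current equal to 4.8 knots: 14.9 sin θ = 4.8.
sin θ = 0.3221, so θ = 18.793°.

19°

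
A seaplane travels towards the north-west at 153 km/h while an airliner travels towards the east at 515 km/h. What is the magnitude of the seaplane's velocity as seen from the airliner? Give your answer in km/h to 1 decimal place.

Taking east as x and north as y: seaplane velocity = (-108.187, 108.187) km/h; airliner velocity = (515.000, 0.000) km/h.
Velocity of seaplane relative to airliner = (-108.187, 108.187) − (515.000, 0.000) = (-623.187, 108.187) km/h.
Magnitude = |(-623.187, 108.187)| = 632.508 km/h.

632.5 km/h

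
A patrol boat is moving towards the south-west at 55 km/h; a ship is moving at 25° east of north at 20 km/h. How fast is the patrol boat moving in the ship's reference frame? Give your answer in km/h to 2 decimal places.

74.11 km/h

Taking east as x and north as y: patrol boat velocity = (-38.891, -38.891) km/h; ship velocity = (8.452, 18.126) km/h.
Velocity of patrol boat relative to ship = (-38.891, -38.891) − (8.452, 18.126) = (-47.343, -57.017) km/h.
Magnitude = |(-47.343, -57.017)| = 74.110 km/h.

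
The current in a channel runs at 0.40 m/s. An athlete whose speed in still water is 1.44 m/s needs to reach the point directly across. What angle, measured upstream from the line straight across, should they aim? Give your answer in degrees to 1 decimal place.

To cancel the current, the upstream component of the athlete's velocity must equal the flow: 1.44 sin θ = 0.40.
sin θ = 0.40 / 1.44 = 0.2778.
θ = arcsin(0.2778) = 16.128°.

16.1°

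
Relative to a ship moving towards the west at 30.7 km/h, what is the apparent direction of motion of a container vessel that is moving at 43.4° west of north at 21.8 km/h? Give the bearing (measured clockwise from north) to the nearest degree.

045°

Taking east as x and north as y: container vessel velocity = (-14.979, 15.839) km/h; ship velocity = (-30.700, 0.000) km/h.
Velocity of container vessel relative to ship = (-14.979, 15.839) − (-30.700, 0.000) = (15.721, 15.839) km/h.
Bearing = atan2(15.72, 15.84) = 44.79° clockwise from north.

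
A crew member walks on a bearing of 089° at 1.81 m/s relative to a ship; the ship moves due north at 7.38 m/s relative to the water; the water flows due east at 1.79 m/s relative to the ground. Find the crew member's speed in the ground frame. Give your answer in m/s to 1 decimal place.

8.2 m/s

In east/north components (m/s): crew member relative to ship = (1.810, 0.032); ship relative to water = (0.000, 7.380); water relative to ground = (1.790, 0.000).
Sum = (3.600, 7.412) m/s.
Speed = |(3.600, 7.412)| = 8.240 m/s.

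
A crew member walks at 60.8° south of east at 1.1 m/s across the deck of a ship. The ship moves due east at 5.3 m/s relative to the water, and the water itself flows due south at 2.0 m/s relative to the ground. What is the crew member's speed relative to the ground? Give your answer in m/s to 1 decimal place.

In east/north components (m/s): crew member relative to ship = (0.537, -0.960); ship relative to water = (5.300, 0.000); water relative to ground = (0.000, -2.000).
Sum = (5.837, -2.960) m/s.
Speed = |(5.837, -2.960)| = 6.544 m/s.

6.5 m/s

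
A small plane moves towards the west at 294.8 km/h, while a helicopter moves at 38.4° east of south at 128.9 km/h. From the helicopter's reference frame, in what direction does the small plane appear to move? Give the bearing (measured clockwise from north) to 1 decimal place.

285.1°

Taking east as x and north as y: small plane velocity = (-294.800, 0.000) km/h; helicopter velocity = (80.066, -101.018) km/h.
Velocity of small plane relative to helicopter = (-294.800, 0.000) − (80.066, -101.018) = (-374.866, 101.018) km/h.
Bearing = atan2(-374.87, 101.02) = 285.08° clockwise from north.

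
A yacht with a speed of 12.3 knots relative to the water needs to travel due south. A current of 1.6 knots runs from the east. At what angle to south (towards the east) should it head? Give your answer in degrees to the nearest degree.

7°

The current pushes perpendicular to the desired track; the heading must have a component into the current equal to 1.6 knots: 12.3 sin θ = 1.6.
sin θ = 0.1301, so θ = 7.474°.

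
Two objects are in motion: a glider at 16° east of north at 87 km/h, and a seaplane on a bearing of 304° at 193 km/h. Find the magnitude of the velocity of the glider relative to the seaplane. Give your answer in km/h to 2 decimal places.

Taking east as x and north as y: glider velocity = (23.980, 83.630) km/h; seaplane velocity = (-160.004, 107.924) km/h.
Velocity of glider relative to seaplane = (23.980, 83.630) − (-160.004, 107.924) = (183.985, -24.294) km/h.
Magnitude = |(183.985, -24.294)| = 185.582 km/h.

185.58 km/h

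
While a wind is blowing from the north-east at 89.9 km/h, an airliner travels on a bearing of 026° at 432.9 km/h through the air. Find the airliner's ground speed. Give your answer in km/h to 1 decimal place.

Taking east as x and north as y: velocity relative to the air = (189.771, 389.088) km/h; the air relative to ground = (-63.569, -63.569) km/h.
Velocity relative to ground = (189.771, 389.088) + (-63.569, -63.569) = (126.202, 325.519) km/h.
Speed = |(126.202, 325.519)| = 349.127 km/h.

349.1 km/h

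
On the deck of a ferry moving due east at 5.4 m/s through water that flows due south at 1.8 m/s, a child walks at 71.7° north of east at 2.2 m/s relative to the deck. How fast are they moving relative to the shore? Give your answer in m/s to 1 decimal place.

In east/north components (m/s): child relative to ferry = (0.691, 2.089); ferry relative to water = (5.400, 0.000); water relative to ground = (0.000, -1.800).
Sum = (6.091, 0.289) m/s.
Speed = |(6.091, 0.289)| = 6.098 m/s.

6.1 m/s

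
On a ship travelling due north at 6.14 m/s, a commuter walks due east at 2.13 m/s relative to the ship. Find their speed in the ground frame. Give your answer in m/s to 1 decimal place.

Taking east as x and north as y: ship velocity = (0.000, 6.140) m/s; commuter velocity relative to ship = (2.130, 0.000) m/s.
Velocity relative to ground = (0.000, 6.140) + (2.130, 0.000) = (2.130, 6.140) m/s.
Speed = |(2.130, 6.140)| = 6.499 m/s.

6.5 m/s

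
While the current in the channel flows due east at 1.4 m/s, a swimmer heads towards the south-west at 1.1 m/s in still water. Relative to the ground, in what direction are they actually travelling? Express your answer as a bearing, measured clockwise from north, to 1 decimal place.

141.3°

Taking east as x and north as y: velocity relative to the water = (-0.778, -0.778) m/s; the water relative to ground = (1.400, 0.000) m/s.
Velocity relative to ground = (-0.778, -0.778) + (1.400, 0.000) = (0.622, -0.778) m/s.
Bearing = atan2(0.62, -0.78) = 141.34° clockwise from north.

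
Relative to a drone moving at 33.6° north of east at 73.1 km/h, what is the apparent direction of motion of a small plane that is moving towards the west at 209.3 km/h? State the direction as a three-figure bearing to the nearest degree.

261°

Taking east as x and north as y: small plane velocity = (-209.300, 0.000) km/h; drone velocity = (60.887, 40.453) km/h.
Velocity of small plane relative to drone = (-209.300, 0.000) − (60.887, 40.453) = (-270.187, -40.453) km/h.
Bearing = atan2(-270.19, -40.45) = 261.48° clockwise from north.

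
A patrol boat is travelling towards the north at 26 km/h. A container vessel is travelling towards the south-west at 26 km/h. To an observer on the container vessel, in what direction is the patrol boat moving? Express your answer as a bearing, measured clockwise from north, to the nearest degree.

022°

Taking east as x and north as y: patrol boat velocity = (0.000, 26.000) km/h; container vessel velocity = (-18.385, -18.385) km/h.
Velocity of patrol boat relative to container vessel = (0.000, 26.000) − (-18.385, -18.385) = (18.385, 44.385) km/h.
Bearing = atan2(18.38, 44.38) = 22.50° clockwise from north.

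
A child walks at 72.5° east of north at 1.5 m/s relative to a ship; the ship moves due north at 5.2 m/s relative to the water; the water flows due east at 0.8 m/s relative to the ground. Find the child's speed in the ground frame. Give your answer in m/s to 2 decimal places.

6.08 m/s

In east/north components (m/s): child relative to ship = (1.431, 0.451); ship relative to water = (0.000, 5.200); water relative to ground = (0.800, 0.000).
Sum = (2.231, 5.651) m/s.
Speed = |(2.231, 5.651)| = 6.075 m/s.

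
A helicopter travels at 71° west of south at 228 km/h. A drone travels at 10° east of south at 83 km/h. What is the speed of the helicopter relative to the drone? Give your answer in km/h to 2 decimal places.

Taking east as x and north as y: helicopter velocity = (-215.578, -74.230) km/h; drone velocity = (14.413, -81.739) km/h.
Velocity of helicopter relative to drone = (-215.578, -74.230) − (14.413, -81.739) = (-229.991, 7.510) km/h.
Magnitude = |(-229.991, 7.510)| = 230.114 km/h.

230.11 km/h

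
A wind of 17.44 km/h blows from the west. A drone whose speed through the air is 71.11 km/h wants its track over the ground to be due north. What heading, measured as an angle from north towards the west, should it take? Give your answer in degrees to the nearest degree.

The wind pushes perpendicular to the desired track; the heading must have a component into the wind equal to 17.44 km/h: 71.11 sin θ = 17.44.
sin θ = 0.2453, so θ = 14.197°.

14°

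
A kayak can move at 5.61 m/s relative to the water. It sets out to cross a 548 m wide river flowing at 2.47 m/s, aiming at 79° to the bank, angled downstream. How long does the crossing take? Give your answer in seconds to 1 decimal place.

99.5 s

The component of the kayak's velocity perpendicular to the bank is 5.61 × sin 79° = 5.507 m/s.
Only the cross-stream component determines the crossing time; the current contributes nothing perpendicular to the bank.
Time = 548 / 5.507 = 99.511 s.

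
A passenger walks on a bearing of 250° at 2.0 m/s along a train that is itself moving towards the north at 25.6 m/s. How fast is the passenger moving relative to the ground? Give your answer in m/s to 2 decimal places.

24.99 m/s

Taking east as x and north as y: train velocity = (0.000, 25.600) m/s; passenger velocity relative to train = (-1.879, -0.684) m/s.
Velocity relative to ground = (0.000, 25.600) + (-1.879, -0.684) = (-1.879, 24.916) m/s.
Speed = |(-1.879, 24.916)| = 24.987 m/s.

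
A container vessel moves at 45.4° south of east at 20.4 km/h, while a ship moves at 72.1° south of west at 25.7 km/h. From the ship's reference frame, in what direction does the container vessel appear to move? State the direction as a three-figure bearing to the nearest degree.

Taking east as x and north as y: container vessel velocity = (14.324, -14.525) km/h; ship velocity = (-7.899, -24.456) km/h.
Velocity of container vessel relative to ship = (14.324, -14.525) − (-7.899, -24.456) = (22.223, 9.931) km/h.
Bearing = atan2(22.22, 9.93) = 65.92° clockwise from north.

066°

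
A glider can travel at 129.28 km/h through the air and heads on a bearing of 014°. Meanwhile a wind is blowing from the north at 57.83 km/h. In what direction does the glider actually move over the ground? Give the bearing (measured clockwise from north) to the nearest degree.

025°

Taking east as x and north as y: velocity relative to the air = (31.276, 125.440) km/h; the air relative to ground = (0.000, -57.830) km/h.
Velocity relative to ground = (31.276, 125.440) + (0.000, -57.830) = (31.276, 67.610) km/h.
Bearing = atan2(31.28, 67.61) = 24.82° clockwise from north.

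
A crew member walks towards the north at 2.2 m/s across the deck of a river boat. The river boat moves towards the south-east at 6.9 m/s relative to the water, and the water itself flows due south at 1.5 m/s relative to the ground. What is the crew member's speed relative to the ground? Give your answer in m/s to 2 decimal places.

In east/north components (m/s): crew member relative to river boat = (0.000, 2.200); river boat relative to water = (4.879, -4.879); water relative to ground = (0.000, -1.500).
Sum = (4.879, -4.179) m/s.
Speed = |(4.879, -4.179)| = 6.424 m/s.

6.42 m/s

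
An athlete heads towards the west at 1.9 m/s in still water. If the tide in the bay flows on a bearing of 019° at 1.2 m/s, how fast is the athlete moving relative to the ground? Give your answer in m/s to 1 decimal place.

Taking east as x and north as y: velocity relative to the water = (-1.900, 0.000) m/s; the water relative to ground = (0.391, 1.135) m/s.
Velocity relative to ground = (-1.900, 0.000) + (0.391, 1.135) = (-1.509, 1.135) m/s.
Speed = |(-1.509, 1.135)| = 1.888 m/s.

1.9 m/s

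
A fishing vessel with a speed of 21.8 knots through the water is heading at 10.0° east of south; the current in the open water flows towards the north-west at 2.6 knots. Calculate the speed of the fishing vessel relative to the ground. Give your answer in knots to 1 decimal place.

19.7 knots

Taking east as x and north as y: velocity relative to the water = (3.786, -21.469) knots; the water relative to ground = (-1.838, 1.838) knots.
Velocity relative to ground = (3.786, -21.469) + (-1.838, 1.838) = (1.947, -19.630) knots.
Speed = |(1.947, -19.630)| = 19.727 knots.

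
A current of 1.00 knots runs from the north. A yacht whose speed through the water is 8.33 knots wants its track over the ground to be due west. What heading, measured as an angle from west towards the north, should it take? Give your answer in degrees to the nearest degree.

The current pushes perpendicular to the desired track; the heading must have a component into the current equal to 1.00 knots: 8.33 sin θ = 1.00.
sin θ = 0.1200, so θ = 6.895°.

7°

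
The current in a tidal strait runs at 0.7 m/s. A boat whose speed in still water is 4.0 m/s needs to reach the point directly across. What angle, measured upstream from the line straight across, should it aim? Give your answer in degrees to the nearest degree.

10°

To cancel the current, the upstream component of the boat's velocity must equal the flow: 4.0 sin θ = 0.7.
sin θ = 0.7 / 4.0 = 0.1750.
θ = arcsin(0.1750) = 10.079°.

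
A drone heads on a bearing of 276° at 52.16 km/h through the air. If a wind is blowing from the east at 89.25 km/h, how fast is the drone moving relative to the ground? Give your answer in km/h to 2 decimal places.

141.23 km/h

Taking east as x and north as y: velocity relative to the air = (-51.874, 5.452) km/h; the air relative to ground = (-89.250, 0.000) km/h.
Velocity relative to ground = (-51.874, 5.452) + (-89.250, 0.000) = (-141.124, 5.452) km/h.
Speed = |(-141.124, 5.452)| = 141.230 km/h.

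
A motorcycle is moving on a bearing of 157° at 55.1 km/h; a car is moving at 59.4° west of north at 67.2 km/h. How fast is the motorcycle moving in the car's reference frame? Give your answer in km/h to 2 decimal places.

116.24 km/h

Taking east as x and north as y: motorcycle velocity = (21.529, -50.720) km/h; car velocity = (-57.842, 34.208) km/h.
Velocity of motorcycle relative to car = (21.529, -50.720) − (-57.842, 34.208) = (79.371, -84.927) km/h.
Magnitude = |(79.371, -84.927)| = 116.243 km/h.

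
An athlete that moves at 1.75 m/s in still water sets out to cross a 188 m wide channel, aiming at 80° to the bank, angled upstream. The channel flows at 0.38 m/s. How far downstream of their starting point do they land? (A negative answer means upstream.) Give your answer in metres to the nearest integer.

Perpendicular speed = 1.723 m/s; crossing time = 188 / 1.723 = 109.086 s.
Net downstream speed = 0.076 m/s.
Drift = 0.076 × 109.086 = 8.303 m (downstream).

8 m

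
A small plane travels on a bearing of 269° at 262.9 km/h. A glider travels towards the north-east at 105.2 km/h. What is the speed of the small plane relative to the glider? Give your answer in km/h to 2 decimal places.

Taking east as x and north as y: small plane velocity = (-262.860, -4.588) km/h; glider velocity = (74.388, 74.388) km/h.
Velocity of small plane relative to glider = (-262.860, -4.588) − (74.388, 74.388) = (-337.248, -78.976) km/h.
Magnitude = |(-337.248, -78.976)| = 346.371 km/h.

346.37 km/h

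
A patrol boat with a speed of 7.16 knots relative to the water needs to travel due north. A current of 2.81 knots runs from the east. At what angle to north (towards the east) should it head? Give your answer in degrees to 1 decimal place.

The current pushes perpendicular to the desired track; the heading must have a component into the current equal to 2.81 knots: 7.16 sin θ = 2.81.
sin θ = 0.3925, so θ = 23.108°.

23.1°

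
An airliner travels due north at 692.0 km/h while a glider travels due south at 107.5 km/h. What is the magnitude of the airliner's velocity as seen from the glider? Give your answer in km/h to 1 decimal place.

Taking east as x and north as y: airliner velocity = (0.000, 692.000) km/h; glider velocity = (0.000, -107.500) km/h.
Velocity of airliner relative to glider = (0.000, 692.000) − (0.000, -107.500) = (0.000, 799.500) km/h.
Magnitude = |(0.000, 799.500)| = 799.500 km/h.

799.5 km/h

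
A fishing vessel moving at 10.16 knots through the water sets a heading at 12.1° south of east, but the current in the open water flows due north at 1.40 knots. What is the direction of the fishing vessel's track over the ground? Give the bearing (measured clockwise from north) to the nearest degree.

094°

Taking east as x and north as y: velocity relative to the water = (9.934, -2.130) knots; the water relative to ground = (0.000, 1.400) knots.
Velocity relative to ground = (9.934, -2.130) + (0.000, 1.400) = (9.934, -0.730) knots.
Bearing = atan2(9.93, -0.73) = 94.20° clockwise from north.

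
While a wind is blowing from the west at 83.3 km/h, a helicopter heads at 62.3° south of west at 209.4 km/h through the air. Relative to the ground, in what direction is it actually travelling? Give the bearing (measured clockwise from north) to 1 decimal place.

184.3°

Taking east as x and north as y: velocity relative to the air = (-97.338, -185.401) km/h; the air relative to ground = (83.300, 0.000) km/h.
Velocity relative to ground = (-97.338, -185.401) + (83.300, 0.000) = (-14.038, -185.401) km/h.
Bearing = atan2(-14.04, -185.40) = 184.33° clockwise from north.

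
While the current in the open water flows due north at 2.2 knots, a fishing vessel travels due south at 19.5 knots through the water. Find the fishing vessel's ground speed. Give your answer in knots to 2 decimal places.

Taking east as x and north as y: velocity relative to the water = (0.000, -19.500) knots; the water relative to ground = (0.000, 2.200) knots.
Velocity relative to ground = (0.000, -19.500) + (0.000, 2.200) = (0.000, -17.300) knots.
Speed = |(0.000, -17.300)| = 17.300 knots.

17.30 knots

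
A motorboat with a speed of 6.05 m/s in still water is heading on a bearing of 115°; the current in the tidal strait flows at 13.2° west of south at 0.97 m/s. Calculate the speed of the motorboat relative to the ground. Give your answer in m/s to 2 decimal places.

Taking east as x and north as y: velocity relative to the water = (5.483, -2.557) m/s; the water relative to ground = (-0.222, -0.944) m/s.
Velocity relative to ground = (5.483, -2.557) + (-0.222, -0.944) = (5.262, -3.501) m/s.
Speed = |(5.262, -3.501)| = 6.320 m/s.

6.32 m/s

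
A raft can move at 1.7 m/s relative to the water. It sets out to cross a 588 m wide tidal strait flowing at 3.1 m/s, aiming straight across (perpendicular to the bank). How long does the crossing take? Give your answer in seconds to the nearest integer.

The component of the raft's velocity perpendicular to the bank is 1.7 m/s.
The flow acts along the bank and has no component across it.
Time = 588 / 1.700 = 345.882 s.

346 s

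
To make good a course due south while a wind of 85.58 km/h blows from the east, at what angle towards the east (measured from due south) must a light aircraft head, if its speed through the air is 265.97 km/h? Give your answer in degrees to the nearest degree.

19°

The wind pushes perpendicular to the desired track; the heading must have a component into the wind equal to 85.58 km/h: 265.97 sin θ = 85.58.
sin θ = 0.3218, so θ = 18.770°.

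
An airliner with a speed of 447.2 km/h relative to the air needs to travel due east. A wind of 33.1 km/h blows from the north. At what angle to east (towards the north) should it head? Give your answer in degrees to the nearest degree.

The wind pushes perpendicular to the desired track; the heading must have a component into the wind equal to 33.1 km/h: 447.2 sin θ = 33.1.
sin θ = 0.0740, so θ = 4.245°.

4°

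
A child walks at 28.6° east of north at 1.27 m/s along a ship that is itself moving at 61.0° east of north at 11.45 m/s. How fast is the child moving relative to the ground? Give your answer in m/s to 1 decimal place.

12.5 m/s

Taking east as x and north as y: ship velocity = (10.014, 5.551) m/s; child velocity relative to ship = (0.608, 1.115) m/s.
Velocity relative to ground = (10.014, 5.551) + (0.608, 1.115) = (10.622, 6.666) m/s.
Speed = |(10.622, 6.666)| = 12.541 m/s.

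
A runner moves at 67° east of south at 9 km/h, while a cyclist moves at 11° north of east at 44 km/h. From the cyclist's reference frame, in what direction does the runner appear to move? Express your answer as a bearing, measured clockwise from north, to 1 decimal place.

Taking east as x and north as y: runner velocity = (8.285, -3.517) km/h; cyclist velocity = (43.192, 8.396) km/h.
Velocity of runner relative to cyclist = (8.285, -3.517) − (43.192, 8.396) = (-34.907, -11.912) km/h.
Bearing = atan2(-34.91, -11.91) = 251.16° clockwise from north.

251.2°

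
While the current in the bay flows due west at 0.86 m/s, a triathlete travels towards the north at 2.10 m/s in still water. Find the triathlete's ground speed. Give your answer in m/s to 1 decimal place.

Taking east as x and north as y: velocity relative to the water = (0.000, 2.100) m/s; the water relative to ground = (-0.860, 0.000) m/s.
Velocity relative to ground = (0.000, 2.100) + (-0.860, 0.000) = (-0.860, 2.100) m/s.
Speed = |(-0.860, 2.100)| = 2.269 m/s.

2.3 m/s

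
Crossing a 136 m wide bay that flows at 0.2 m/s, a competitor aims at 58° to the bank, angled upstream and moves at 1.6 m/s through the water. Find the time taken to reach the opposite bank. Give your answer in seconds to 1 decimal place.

100.2 s

The component of the competitor's velocity perpendicular to the bank is 1.6 × sin 58° = 1.357 m/s.
The flow acts along the bank and has no component across it.
Time = 136 / 1.357 = 100.230 s.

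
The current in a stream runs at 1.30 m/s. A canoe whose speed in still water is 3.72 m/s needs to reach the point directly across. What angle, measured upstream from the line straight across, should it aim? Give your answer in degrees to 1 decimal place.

To cancel the current, the upstream component of the canoe's velocity must equal the flow: 3.72 sin θ = 1.30.
sin θ = 1.30 / 3.72 = 0.3495.
θ = arcsin(0.3495) = 20.454°.

20.5°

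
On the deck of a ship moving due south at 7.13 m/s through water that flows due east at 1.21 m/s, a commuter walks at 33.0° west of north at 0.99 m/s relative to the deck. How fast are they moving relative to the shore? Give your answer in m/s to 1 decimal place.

6.3 m/s

In east/north components (m/s): commuter relative to ship = (-0.539, 0.830); ship relative to water = (0.000, -7.130); water relative to ground = (1.210, 0.000).
Sum = (0.671, -6.300) m/s.
Speed = |(0.671, -6.300)| = 6.335 m/s.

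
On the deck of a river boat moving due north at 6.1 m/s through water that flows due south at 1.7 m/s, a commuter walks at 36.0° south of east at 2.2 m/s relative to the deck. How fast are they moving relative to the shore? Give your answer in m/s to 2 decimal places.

3.58 m/s

In east/north components (m/s): commuter relative to river boat = (1.780, -1.293); river boat relative to water = (0.000, 6.100); water relative to ground = (0.000, -1.700).
Sum = (1.780, 3.107) m/s.
Speed = |(1.780, 3.107)| = 3.581 m/s.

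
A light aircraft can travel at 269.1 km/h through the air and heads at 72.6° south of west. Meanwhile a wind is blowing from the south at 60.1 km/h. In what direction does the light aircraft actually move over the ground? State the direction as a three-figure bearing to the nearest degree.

202°

Taking east as x and north as y: velocity relative to the air = (-80.472, -256.786) km/h; the air relative to ground = (0.000, 60.100) km/h.
Velocity relative to ground = (-80.472, -256.786) + (0.000, 60.100) = (-80.472, -196.686) km/h.
Bearing = atan2(-80.47, -196.69) = 202.25° clockwise from north.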